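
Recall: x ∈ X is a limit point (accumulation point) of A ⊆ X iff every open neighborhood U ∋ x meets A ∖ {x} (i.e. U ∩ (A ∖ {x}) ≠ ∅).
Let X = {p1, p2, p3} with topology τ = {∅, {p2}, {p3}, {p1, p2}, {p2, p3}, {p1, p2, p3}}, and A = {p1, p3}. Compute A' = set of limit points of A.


A' = ∅

For each x ∈ X, list the open sets U ∈ τ with x ∈ U, then check whether U ∩ (A ∖ {x}) ≠ ∅ for every such U.
  x = p1: open {p1, p2} ∋ x has {p1, p2} ∩ (A ∖ {p1}) = ∅, so x is NOT a limit point.
  x = p2: open {p2} ∋ x has {p2} ∩ (A ∖ {p2}) = ∅, so x is NOT a limit point.
  x = p3: open {p3} ∋ x has {p3} ∩ (A ∖ {p3}) = ∅, so x is NOT a limit point.
Collecting: A' = ∅.


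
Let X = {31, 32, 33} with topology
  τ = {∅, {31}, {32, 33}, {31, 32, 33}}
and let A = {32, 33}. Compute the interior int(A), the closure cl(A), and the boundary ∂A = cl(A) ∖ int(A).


int(A) = {32, 33}, cl(A) = {32, 33}, ∂A = ∅.

Closed sets in (X, τ) are complements of opens:
  closed(X, τ) = {∅, {31}, {32, 33}, {31, 32, 33}}.
int(A) = ⋃ {U ∈ τ : U ⊆ A}. Opens contained in A: ∅, {32, 33}.
Taking the union of these: int(A) = {32, 33}.
cl(A) = ⋂ {C closed : A ⊆ C}. Closed sets containing A: {32, 33}, {31, 32, 33}.
Intersecting these: cl(A) = {32, 33}.
∂A = cl(A) ∖ int(A) = {32, 33} ∖ {32, 33} = ∅.


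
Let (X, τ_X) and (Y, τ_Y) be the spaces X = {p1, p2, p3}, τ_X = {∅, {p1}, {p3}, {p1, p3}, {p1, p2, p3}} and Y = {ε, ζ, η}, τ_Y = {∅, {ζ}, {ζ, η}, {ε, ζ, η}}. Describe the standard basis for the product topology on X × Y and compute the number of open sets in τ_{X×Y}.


Basis B = {∅ × ∅, {p1} × {ζ}, {p3} × {ζ}, {p1} × {ζ, η}, {p1, p3} × {ζ}, {p3} × {ζ, η}, {p1} × {ε, ζ, η}, {p1, p2, p3} × {ζ}, {p3} × {ε, ζ, η}, {p1, p3} × {ζ, η}, {p1, p3} × {ε, ζ, η}, {p1, p2, p3} × {ζ, η}, {p1, p2, p3} × {ε, ζ, η}}; |τ_{X×Y}| = 30.

Enumerate products U × V with U ∈ τ_X, V ∈ τ_Y (deduplicated):
  ∅ × ∅ = {} (∅)
  {p1} × {ζ} = {(p1,ζ)}
  {p3} × {ζ} = {(p3,ζ)}
  {p1} × {ζ, η} = {(p1,ζ), (p1,η)}
  {p1, p3} × {ζ} = {(p1,ζ), (p3,ζ)}
  {p3} × {ζ, η} = {(p3,ζ), (p3,η)}
  {p1} × {ε, ζ, η} = {(p1,ε), (p1,ζ), (p1,η)}
  {p1, p2, p3} × {ζ} = {(p1,ζ), (p2,ζ), (p3,ζ)}
  {p3} × {ε, ζ, η} = {(p3,ε), (p3,ζ), (p3,η)}
  {p1, p3} × {ζ, η} = {(p1,ζ), (p1,η), (p3,ζ), (p3,η)}
  {p1, p3} × {ε, ζ, η} = {(p1,ε), (p1,ζ), (p1,η), (p3,ε), (p3,ζ), (p3,η)}
  {p1, p2, p3} × {ζ, η} = {(p1,ζ), (p1,η), (p2,ζ), (p2,η), (p3,ζ), (p3,η)}
  {p1, p2, p3} × {ε, ζ, η} = {(p1,ε), (p1,ζ), (p1,η), (p2,ε), (p2,ζ), (p2,η), (p3,ε), (p3,ζ), (p3,η)}
These 13 distinct sets form the basis B.
Close under arbitrary unions to get τ_{X×Y}; counting gives |τ_{X×Y}| = 30.


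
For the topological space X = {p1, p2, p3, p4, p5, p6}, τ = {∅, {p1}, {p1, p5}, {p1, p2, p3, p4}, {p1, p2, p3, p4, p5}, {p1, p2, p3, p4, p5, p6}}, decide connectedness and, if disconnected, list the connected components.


(X, τ) is connected.

Find clopen sets (U ∈ τ with X ∖ U ∈ τ):
  U = ∅, X ∖ U = {p1, p2, p3, p4, p5, p6} — both open, so U is clopen.
  U = {p1, p2, p3, p4, p5, p6}, X ∖ U = ∅ — both open, so U is clopen.
Only trivial clopens (∅ and X) exist, so (X, τ) is connected.
Compute connected components by grouping points that agree on all clopens:
  component: {p1, p2, p3, p4, p5, p6}


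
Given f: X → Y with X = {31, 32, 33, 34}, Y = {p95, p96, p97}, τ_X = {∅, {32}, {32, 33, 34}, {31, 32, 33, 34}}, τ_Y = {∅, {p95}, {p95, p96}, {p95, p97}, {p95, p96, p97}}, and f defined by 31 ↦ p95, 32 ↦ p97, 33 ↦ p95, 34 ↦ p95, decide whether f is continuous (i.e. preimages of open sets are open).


f is NOT continuous.

Compute f^{-1}(U) for each U ∈ τ_Y:
  U = ∅: f^{-1}(U) = ∅ ∈ τ_X ✓.
  U = {p95}: f^{-1}(U) = {31, 33, 34} ∉ τ_X ✗.
  U = {p95, p96}: f^{-1}(U) = {31, 33, 34} ∉ τ_X ✗.
  U = {p95, p97}: f^{-1}(U) = {31, 32, 33, 34} ∈ τ_X ✓.
  U = {p95, p96, p97}: f^{-1}(U) = {31, 32, 33, 34} ∈ τ_X ✓.
Found U = {p95} with f^{-1}(U) = {31, 33, 34} not in τ_X. Therefore f is NOT continuous.


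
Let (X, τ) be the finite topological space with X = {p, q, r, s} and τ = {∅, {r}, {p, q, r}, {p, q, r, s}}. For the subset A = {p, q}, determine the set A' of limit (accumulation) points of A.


A' = {p, q, s}

For each x ∈ X, list the open sets U ∈ τ with x ∈ U, then check whether U ∩ (A ∖ {x}) ≠ ∅ for every such U.
  x = p: opens ∋ x are {p, q, r}, {p, q, r, s}; each meets A ∖ {p}, so x IS a limit point.
  x = q: opens ∋ x are {p, q, r}, {p, q, r, s}; each meets A ∖ {q}, so x IS a limit point.
  x = r: open {r} ∋ x has {r} ∩ (A ∖ {r}) = ∅, so x is NOT a limit point.
  x = s: opens ∋ x are {p, q, r, s}; each meets A ∖ {s}, so x IS a limit point.
Collecting: A' = {p, q, s}.


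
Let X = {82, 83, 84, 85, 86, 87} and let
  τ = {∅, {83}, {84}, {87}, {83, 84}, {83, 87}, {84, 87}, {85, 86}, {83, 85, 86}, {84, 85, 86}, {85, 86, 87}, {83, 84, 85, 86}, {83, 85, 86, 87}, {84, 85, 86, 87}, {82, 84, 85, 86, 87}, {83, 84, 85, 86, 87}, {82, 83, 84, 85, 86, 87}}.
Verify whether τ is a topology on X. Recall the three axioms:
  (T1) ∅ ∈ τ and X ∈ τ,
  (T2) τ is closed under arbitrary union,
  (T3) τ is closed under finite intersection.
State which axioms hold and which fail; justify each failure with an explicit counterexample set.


τ is NOT a topology on X.

Axiom (T1): ∅ ∈ τ? Yes; X ∈ τ? Yes.
Axiom (T2/T3): check pairwise unions and intersections of members of τ.
Counterexample for (T2): {83} ∪ {84, 87} = {83, 84, 87} ∉ τ. Therefore τ is NOT a topology.


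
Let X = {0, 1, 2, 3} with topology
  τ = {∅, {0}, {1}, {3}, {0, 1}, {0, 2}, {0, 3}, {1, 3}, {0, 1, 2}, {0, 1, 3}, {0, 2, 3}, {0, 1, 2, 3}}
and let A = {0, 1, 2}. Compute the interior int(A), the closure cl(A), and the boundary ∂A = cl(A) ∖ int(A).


int(A) = {0, 1, 2}, cl(A) = {0, 1, 2}, ∂A = ∅.

Closed sets in (X, τ) are complements of opens:
  closed(X, τ) = {∅, {1}, {2}, {3}, {0, 2}, {1, 2}, {1, 3}, {2, 3}, {0, 1, 2}, {0, 2, 3}, {1, 2, 3}, {0, 1, 2, 3}}.
int(A) = ⋃ {U ∈ τ : U ⊆ A}. Opens contained in A: ∅, {0}, {1}, {0, 1}, {0, 2}, {0, 1, 2}.
Taking the union of these: int(A) = {0, 1, 2}.
cl(A) = ⋂ {C closed : A ⊆ C}. Closed sets containing A: {0, 1, 2}, {0, 1, 2, 3}.
Intersecting these: cl(A) = {0, 1, 2}.
∂A = cl(A) ∖ int(A) = {0, 1, 2} ∖ {0, 1, 2} = ∅.


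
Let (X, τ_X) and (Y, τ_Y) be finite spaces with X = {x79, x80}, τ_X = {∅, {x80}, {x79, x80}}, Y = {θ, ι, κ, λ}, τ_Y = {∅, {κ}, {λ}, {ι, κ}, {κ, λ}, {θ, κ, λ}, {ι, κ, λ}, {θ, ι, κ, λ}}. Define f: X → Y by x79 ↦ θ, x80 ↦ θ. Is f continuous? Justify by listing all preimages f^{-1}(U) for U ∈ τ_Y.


f IS continuous.

Compute f^{-1}(U) for each U ∈ τ_Y:
  U = ∅: f^{-1}(U) = ∅ ∈ τ_X ✓.
  U = {κ}: f^{-1}(U) = ∅ ∈ τ_X ✓.
  U = {λ}: f^{-1}(U) = ∅ ∈ τ_X ✓.
  U = {ι, κ}: f^{-1}(U) = ∅ ∈ τ_X ✓.
  U = {κ, λ}: f^{-1}(U) = ∅ ∈ τ_X ✓.
  U = {θ, κ, λ}: f^{-1}(U) = {x79, x80} ∈ τ_X ✓.
  U = {ι, κ, λ}: f^{-1}(U) = ∅ ∈ τ_X ✓.
  U = {θ, ι, κ, λ}: f^{-1}(U) = {x79, x80} ∈ τ_X ✓.
Every preimage lies in τ_X, so f IS continuous.


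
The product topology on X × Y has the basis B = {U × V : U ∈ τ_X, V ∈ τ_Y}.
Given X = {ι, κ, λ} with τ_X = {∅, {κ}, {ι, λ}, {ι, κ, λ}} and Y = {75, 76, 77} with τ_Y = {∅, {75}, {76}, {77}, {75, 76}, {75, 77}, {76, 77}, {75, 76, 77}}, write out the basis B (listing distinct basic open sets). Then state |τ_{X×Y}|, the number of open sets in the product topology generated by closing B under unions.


Basis B = {∅ × ∅, {κ} × {75}, {κ} × {76}, {κ} × {77}, {ι, λ} × {75}, {ι, λ} × {76}, {ι, λ} × {77}, {κ} × {75, 76}, {κ} × {75, 77}, {κ} × {76, 77}, {ι, κ, λ} × {75}, {ι, κ, λ} × {76}, {ι, κ, λ} × {77}, {κ} × {75, 76, 77}, {ι, λ} × {75, 76}, {ι, λ} × {75, 77}, {ι, λ} × {76, 77}, {ι, λ} × {75, 76, 77}, {ι, κ, λ} × {75, 76}, {ι, κ, λ} × {75, 77}, {ι, κ, λ} × {76, 77}, {ι, κ, λ} × {75, 76, 77}}; |τ_{X×Y}| = 64.

Enumerate products U × V with U ∈ τ_X, V ∈ τ_Y (deduplicated):
  ∅ × ∅ = {} (∅)
  {κ} × {75} = {(κ,75)}
  {κ} × {76} = {(κ,76)}
  {κ} × {77} = {(κ,77)}
  {ι, λ} × {75} = {(ι,75), (λ,75)}
  {ι, λ} × {76} = {(ι,76), (λ,76)}
  {ι, λ} × {77} = {(ι,77), (λ,77)}
  {κ} × {75, 76} = {(κ,75), (κ,76)}
  {κ} × {75, 77} = {(κ,75), (κ,77)}
  {κ} × {76, 77} = {(κ,76), (κ,77)}
  {ι, κ, λ} × {75} = {(ι,75), (κ,75), (λ,75)}
  {ι, κ, λ} × {76} = {(ι,76), (κ,76), (λ,76)}
  {ι, κ, λ} × {77} = {(ι,77), (κ,77), (λ,77)}
  {κ} × {75, 76, 77} = {(κ,75), (κ,76), (κ,77)}
  {ι, λ} × {75, 76} = {(ι,75), (ι,76), (λ,75), (λ,76)}
  {ι, λ} × {75, 77} = {(ι,75), (ι,77), (λ,75), (λ,77)}
  {ι, λ} × {76, 77} = {(ι,76), (ι,77), (λ,76), (λ,77)}
  {ι, λ} × {75, 76, 77} = {(ι,75), (ι,76), (ι,77), (λ,75), (λ,76), (λ,77)}
  {ι, κ, λ} × {75, 76} = {(ι,75), (ι,76), (κ,75), (κ,76), (λ,75), (λ,76)}
  {ι, κ, λ} × {75, 77} = {(ι,75), (ι,77), (κ,75), (κ,77), (λ,75), (λ,77)}
  {ι, κ, λ} × {76, 77} = {(ι,76), (ι,77), (κ,76), (κ,77), (λ,76), (λ,77)}
  {ι, κ, λ} × {75, 76, 77} = {(ι,75), (ι,76), (ι,77), (κ,75), (κ,76), (κ,77), (λ,75), (λ,76), (λ,77)}
These 22 distinct sets form the basis B.
Close under arbitrary unions to get τ_{X×Y}; counting gives |τ_{X×Y}| = 64.


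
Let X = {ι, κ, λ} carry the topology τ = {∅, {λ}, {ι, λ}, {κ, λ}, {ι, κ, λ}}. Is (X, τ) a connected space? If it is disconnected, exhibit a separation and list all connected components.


(X, τ) is connected.

Find clopen sets (U ∈ τ with X ∖ U ∈ τ):
  U = ∅, X ∖ U = {ι, κ, λ} — both open, so U is clopen.
  U = {ι, κ, λ}, X ∖ U = ∅ — both open, so U is clopen.
Only trivial clopens (∅ and X) exist, so (X, τ) is connected.
Compute connected components by grouping points that agree on all clopens:
  component: {ι, κ, λ}


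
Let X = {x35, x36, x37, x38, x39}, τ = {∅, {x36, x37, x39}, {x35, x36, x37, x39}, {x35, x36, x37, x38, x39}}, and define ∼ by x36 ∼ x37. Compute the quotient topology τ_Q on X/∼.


X/∼ = {[x35], [x36=x37], [x38], [x39]}; |τ_Q| = 4.

Equivalence classes: [x35], [x36=x37], [x38], [x39].
Quotient map π: X → X/∼ sends x35 ↦ [x35], x36 ↦ [x36=x37], x37 ↦ [x36=x37], x38 ↦ [x38], x39 ↦ [x39].
For each subset V ⊆ X/∼, compute π^{-1}(V) ⊆ X and check whether π^{-1}(V) ∈ τ. V is open in τ_Q iff π^{-1}(V) ∈ τ.
  V = {}: π^{-1}(V) = ∅ ∈ τ ✓.
  V = {[x35]}: π^{-1}(V) = {x35} ∉ τ ✗.
  V = {[x36=x37]}: π^{-1}(V) = {x36, x37} ∉ τ ✗.
  V = {[x35], [x36=x37]}: π^{-1}(V) = {x35, x36, x37} ∉ τ ✗.
  V = {[x38]}: π^{-1}(V) = {x38} ∉ τ ✗.
  V = {[x35], [x38]}: π^{-1}(V) = {x35, x38} ∉ τ ✗.
  V = {[x36=x37], [x38]}: π^{-1}(V) = {x36, x37, x38} ∉ τ ✗.
  V = {[x35], [x36=x37], [x38]}: π^{-1}(V) = {x35, x36, x37, x38} ∉ τ ✗.
  V = {[x39]}: π^{-1}(V) = {x39} ∉ τ ✗.
  V = {[x35], [x39]}: π^{-1}(V) = {x35, x39} ∉ τ ✗.
  V = {[x36=x37], [x39]}: π^{-1}(V) = {x36, x37, x39} ∈ τ ✓.
  V = {[x35], [x36=x37], [x39]}: π^{-1}(V) = {x35, x36, x37, x39} ∈ τ ✓.
  V = {[x38], [x39]}: π^{-1}(V) = {x38, x39} ∉ τ ✗.
  V = {[x35], [x38], [x39]}: π^{-1}(V) = {x35, x38, x39} ∉ τ ✗.
  V = {[x36=x37], [x38], [x39]}: π^{-1}(V) = {x36, x37, x38, x39} ∉ τ ✗.
  V = {[x35], [x36=x37], [x38], [x39]}: π^{-1}(V) = {x35, x36, x37, x38, x39} ∈ τ ✓.
Open sets in the quotient: τ_Q = {{}, {[x36=x37], [x39]}, {[x35], [x36=x37], [x39]}, {[x35], [x36=x37], [x38], [x39]}} (4 elements).


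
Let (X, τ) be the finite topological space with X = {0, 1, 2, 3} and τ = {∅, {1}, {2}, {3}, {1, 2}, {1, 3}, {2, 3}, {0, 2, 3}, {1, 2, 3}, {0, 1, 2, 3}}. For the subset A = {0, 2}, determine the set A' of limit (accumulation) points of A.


A' = {0}

For each x ∈ X, list the open sets U ∈ τ with x ∈ U, then check whether U ∩ (A ∖ {x}) ≠ ∅ for every such U.
  x = 0: opens ∋ x are {0, 2, 3}, {0, 1, 2, 3}; each meets A ∖ {0}, so x IS a limit point.
  x = 1: open {1} ∋ x has {1} ∩ (A ∖ {1}) = ∅, so x is NOT a limit point.
  x = 2: open {2} ∋ x has {2} ∩ (A ∖ {2}) = ∅, so x is NOT a limit point.
  x = 3: open {3} ∋ x has {3} ∩ (A ∖ {3}) = ∅, so x is NOT a limit point.
Collecting: A' = {0}.


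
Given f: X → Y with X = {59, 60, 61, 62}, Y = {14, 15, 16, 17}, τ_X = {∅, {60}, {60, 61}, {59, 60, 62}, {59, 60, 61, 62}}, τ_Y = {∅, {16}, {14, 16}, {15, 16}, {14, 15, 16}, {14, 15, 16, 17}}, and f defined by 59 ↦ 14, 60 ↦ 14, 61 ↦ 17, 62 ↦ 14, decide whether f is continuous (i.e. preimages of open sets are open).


f IS continuous.

Compute f^{-1}(U) for each U ∈ τ_Y:
  U = ∅: f^{-1}(U) = ∅ ∈ τ_X ✓.
  U = {16}: f^{-1}(U) = ∅ ∈ τ_X ✓.
  U = {14, 16}: f^{-1}(U) = {59, 60, 62} ∈ τ_X ✓.
  U = {15, 16}: f^{-1}(U) = ∅ ∈ τ_X ✓.
  U = {14, 15, 16}: f^{-1}(U) = {59, 60, 62} ∈ τ_X ✓.
  U = {14, 15, 16, 17}: f^{-1}(U) = {59, 60, 61, 62} ∈ τ_X ✓.
Every preimage lies in τ_X, so f IS continuous.


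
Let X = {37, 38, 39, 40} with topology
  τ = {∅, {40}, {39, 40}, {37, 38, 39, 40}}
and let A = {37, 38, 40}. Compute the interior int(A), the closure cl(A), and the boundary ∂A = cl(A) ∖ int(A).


int(A) = {40}, cl(A) = {37, 38, 39, 40}, ∂A = {37, 38, 39}.

Closed sets in (X, τ) are complements of opens:
  closed(X, τ) = {∅, {37, 38}, {37, 38, 39}, {37, 38, 39, 40}}.
int(A) = ⋃ {U ∈ τ : U ⊆ A}. Opens contained in A: ∅, {40}.
Taking the union of these: int(A) = {40}.
cl(A) = ⋂ {C closed : A ⊆ C}. Closed sets containing A: {37, 38, 39, 40}.
Intersecting these: cl(A) = {37, 38, 39, 40}.
∂A = cl(A) ∖ int(A) = {37, 38, 39, 40} ∖ {40} = {37, 38, 39}.


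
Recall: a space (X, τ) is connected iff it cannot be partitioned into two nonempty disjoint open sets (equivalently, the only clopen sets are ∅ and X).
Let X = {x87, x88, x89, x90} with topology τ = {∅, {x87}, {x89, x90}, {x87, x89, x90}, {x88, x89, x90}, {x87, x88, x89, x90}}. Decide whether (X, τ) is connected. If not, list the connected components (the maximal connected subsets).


(X, τ) is disconnected; components = [{x87}, {x88, x89, x90}].

Find clopen sets (U ∈ τ with X ∖ U ∈ τ):
  U = ∅, X ∖ U = {x87, x88, x89, x90} — both open, so U is clopen.
  U = {x87}, X ∖ U = {x88, x89, x90} — both open, so U is clopen.
  U = {x88, x89, x90}, X ∖ U = {x87} — both open, so U is clopen.
  U = {x87, x88, x89, x90}, X ∖ U = ∅ — both open, so U is clopen.
Nontrivial clopen(s) exist: e.g. {x88, x89, x90}. So (X, τ) is disconnected.
Compute connected components by grouping points that agree on all clopens:
  component: {x87}
  component: {x88, x89, x90}


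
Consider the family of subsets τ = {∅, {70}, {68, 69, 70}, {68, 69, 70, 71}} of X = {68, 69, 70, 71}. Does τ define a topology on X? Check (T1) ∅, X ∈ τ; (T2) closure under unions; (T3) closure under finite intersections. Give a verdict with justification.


τ IS a topology on X.

Axiom (T1): ∅ ∈ τ? Yes; X ∈ τ? Yes.
Axiom (T2/T3): check pairwise unions and intersections of members of τ.
All pairwise intersections and unions checked — each lies in τ. Therefore τ satisfies (T1), (T2), (T3): it IS a topology on X.


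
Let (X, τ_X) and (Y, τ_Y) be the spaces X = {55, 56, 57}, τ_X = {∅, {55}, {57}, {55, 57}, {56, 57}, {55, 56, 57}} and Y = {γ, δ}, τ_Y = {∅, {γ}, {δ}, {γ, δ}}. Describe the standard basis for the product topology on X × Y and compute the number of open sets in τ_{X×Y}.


Basis B = {∅ × ∅, {55} × {γ}, {55} × {δ}, {57} × {γ}, {57} × {δ}, {55} × {γ, δ}, {55, 57} × {γ}, {55, 57} × {δ}, {56, 57} × {γ}, {56, 57} × {δ}, {57} × {γ, δ}, {55, 56, 57} × {γ}, {55, 56, 57} × {δ}, {55, 57} × {γ, δ}, {56, 57} × {γ, δ}, {55, 56, 57} × {γ, δ}}; |τ_{X×Y}| = 36.

Enumerate products U × V with U ∈ τ_X, V ∈ τ_Y (deduplicated):
  ∅ × ∅ = {} (∅)
  {55} × {γ} = {(55,γ)}
  {55} × {δ} = {(55,δ)}
  {57} × {γ} = {(57,γ)}
  {57} × {δ} = {(57,δ)}
  {55} × {γ, δ} = {(55,γ), (55,δ)}
  {55, 57} × {γ} = {(55,γ), (57,γ)}
  {55, 57} × {δ} = {(55,δ), (57,δ)}
  {56, 57} × {γ} = {(56,γ), (57,γ)}
  {56, 57} × {δ} = {(56,δ), (57,δ)}
  {57} × {γ, δ} = {(57,γ), (57,δ)}
  {55, 56, 57} × {γ} = {(55,γ), (56,γ), (57,γ)}
  {55, 56, 57} × {δ} = {(55,δ), (56,δ), (57,δ)}
  {55, 57} × {γ, δ} = {(55,γ), (55,δ), (57,γ), (57,δ)}
  {56, 57} × {γ, δ} = {(56,γ), (56,δ), (57,γ), (57,δ)}
  {55, 56, 57} × {γ, δ} = {(55,γ), (55,δ), (56,γ), (56,δ), (57,γ), (57,δ)}
These 16 distinct sets form the basis B.
Close under arbitrary unions to get τ_{X×Y}; counting gives |τ_{X×Y}| = 36.


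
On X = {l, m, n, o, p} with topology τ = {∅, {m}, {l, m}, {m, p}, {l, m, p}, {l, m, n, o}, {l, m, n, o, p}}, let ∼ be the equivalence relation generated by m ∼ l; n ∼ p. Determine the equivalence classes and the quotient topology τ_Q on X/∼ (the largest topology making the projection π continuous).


X/∼ = {[l=m], [n=p], [o]}; |τ_Q| = 3.

Equivalence classes: [l=m], [n=p], [o].
Quotient map π: X → X/∼ sends l ↦ [l=m], m ↦ [l=m], n ↦ [n=p], o ↦ [o], p ↦ [n=p].
For each subset V ⊆ X/∼, compute π^{-1}(V) ⊆ X and check whether π^{-1}(V) ∈ τ. V is open in τ_Q iff π^{-1}(V) ∈ τ.
  V = {}: π^{-1}(V) = ∅ ∈ τ ✓.
  V = {[l=m]}: π^{-1}(V) = {l, m} ∈ τ ✓.
  V = {[n=p]}: π^{-1}(V) = {n, p} ∉ τ ✗.
  V = {[l=m], [n=p]}: π^{-1}(V) = {l, m, n, p} ∉ τ ✗.
  V = {[o]}: π^{-1}(V) = {o} ∉ τ ✗.
  V = {[l=m], [o]}: π^{-1}(V) = {l, m, o} ∉ τ ✗.
  V = {[n=p], [o]}: π^{-1}(V) = {n, o, p} ∉ τ ✗.
  V = {[l=m], [n=p], [o]}: π^{-1}(V) = {l, m, n, o, p} ∈ τ ✓.
Open sets in the quotient: τ_Q = {{}, {[l=m]}, {[l=m], [n=p], [o]}} (3 elements).


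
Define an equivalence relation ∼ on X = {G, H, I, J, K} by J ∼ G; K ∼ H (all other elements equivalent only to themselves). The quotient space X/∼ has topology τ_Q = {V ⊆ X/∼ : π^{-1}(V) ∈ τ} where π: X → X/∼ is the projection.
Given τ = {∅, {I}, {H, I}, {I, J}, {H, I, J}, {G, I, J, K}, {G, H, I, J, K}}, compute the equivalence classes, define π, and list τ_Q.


X/∼ = {[G=J], [H=K], [I]}; |τ_Q| = 3.

Equivalence classes: [G=J], [H=K], [I].
Quotient map π: X → X/∼ sends G ↦ [G=J], H ↦ [H=K], I ↦ [I], J ↦ [G=J], K ↦ [H=K].
For each subset V ⊆ X/∼, compute π^{-1}(V) ⊆ X and check whether π^{-1}(V) ∈ τ. V is open in τ_Q iff π^{-1}(V) ∈ τ.
  V = {}: π^{-1}(V) = ∅ ∈ τ ✓.
  V = {[G=J]}: π^{-1}(V) = {G, J} ∉ τ ✗.
  V = {[H=K]}: π^{-1}(V) = {H, K} ∉ τ ✗.
  V = {[G=J], [H=K]}: π^{-1}(V) = {G, H, J, K} ∉ τ ✗.
  V = {[I]}: π^{-1}(V) = {I} ∈ τ ✓.
  V = {[G=J], [I]}: π^{-1}(V) = {G, I, J} ∉ τ ✗.
  V = {[H=K], [I]}: π^{-1}(V) = {H, I, K} ∉ τ ✗.
  V = {[G=J], [H=K], [I]}: π^{-1}(V) = {G, H, I, J, K} ∈ τ ✓.
Open sets in the quotient: τ_Q = {{}, {[I]}, {[G=J], [H=K], [I]}} (3 elements).


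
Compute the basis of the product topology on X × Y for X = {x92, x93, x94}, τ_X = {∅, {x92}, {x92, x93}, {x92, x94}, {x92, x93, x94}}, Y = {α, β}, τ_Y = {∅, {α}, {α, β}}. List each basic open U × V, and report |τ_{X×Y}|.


Basis B = {∅ × ∅, {x92} × {α}, {x92} × {α, β}, {x92, x93} × {α}, {x92, x94} × {α}, {x92, x93, x94} × {α}, {x92, x93} × {α, β}, {x92, x94} × {α, β}, {x92, x93, x94} × {α, β}}; |τ_{X×Y}| = 14.

Enumerate products U × V with U ∈ τ_X, V ∈ τ_Y (deduplicated):
  ∅ × ∅ = {} (∅)
  {x92} × {α} = {(x92,α)}
  {x92} × {α, β} = {(x92,α), (x92,β)}
  {x92, x93} × {α} = {(x92,α), (x93,α)}
  {x92, x94} × {α} = {(x92,α), (x94,α)}
  {x92, x93, x94} × {α} = {(x92,α), (x93,α), (x94,α)}
  {x92, x93} × {α, β} = {(x92,α), (x92,β), (x93,α), (x93,β)}
  {x92, x94} × {α, β} = {(x92,α), (x92,β), (x94,α), (x94,β)}
  {x92, x93, x94} × {α, β} = {(x92,α), (x92,β), (x93,α), (x93,β), (x94,α), (x94,β)}
These 9 distinct sets form the basis B.
Close under arbitrary unions to get τ_{X×Y}; counting gives |τ_{X×Y}| = 14.


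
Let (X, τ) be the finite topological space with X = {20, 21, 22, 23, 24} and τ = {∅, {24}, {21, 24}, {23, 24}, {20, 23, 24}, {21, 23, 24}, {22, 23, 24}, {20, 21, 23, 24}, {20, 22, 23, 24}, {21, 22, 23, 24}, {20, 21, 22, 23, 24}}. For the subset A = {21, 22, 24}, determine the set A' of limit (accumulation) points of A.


A' = {20, 21, 22, 23}

For each x ∈ X, list the open sets U ∈ τ with x ∈ U, then check whether U ∩ (A ∖ {x}) ≠ ∅ for every such U.
  x = 20: opens ∋ x are {20, 23, 24}, {20, 21, 23, 24}, {20, 22, 23, 24}, {20, 21, 22, 23, 24}; each meets A ∖ {20}, so x IS a limit point.
  x = 21: opens ∋ x are {21, 24}, {21, 23, 24}, {20, 21, 23, 24}, {21, 22, 23, 24}, {20, 21, 22, 23, 24}; each meets A ∖ {21}, so x IS a limit point.
  x = 22: opens ∋ x are {22, 23, 24}, {20, 22, 23, 24}, {21, 22, 23, 24}, {20, 21, 22, 23, 24}; each meets A ∖ {22}, so x IS a limit point.
  x = 23: opens ∋ x are {23, 24}, {20, 23, 24}, {21, 23, 24}, {22, 23, 24}, {20, 21, 23, 24}, {20, 22, 23, 24}, {21, 22, 23, 24}, {20, 21, 22, 23, 24}; each meets A ∖ {23}, so x IS a limit point.
  x = 24: open {24} ∋ x has {24} ∩ (A ∖ {24}) = ∅, so x is NOT a limit point.
Collecting: A' = {20, 21, 22, 23}.


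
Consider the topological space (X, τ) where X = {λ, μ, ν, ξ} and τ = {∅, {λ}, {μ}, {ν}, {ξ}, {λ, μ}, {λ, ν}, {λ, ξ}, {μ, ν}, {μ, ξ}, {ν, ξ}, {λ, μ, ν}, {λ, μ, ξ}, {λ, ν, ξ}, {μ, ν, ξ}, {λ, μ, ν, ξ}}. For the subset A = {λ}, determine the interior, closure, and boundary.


int(A) = {λ}, cl(A) = {λ}, ∂A = ∅.

Closed sets in (X, τ) are complements of opens:
  closed(X, τ) = {∅, {λ}, {μ}, {ν}, {ξ}, {λ, μ}, {λ, ν}, {λ, ξ}, {μ, ν}, {μ, ξ}, {ν, ξ}, {λ, μ, ν}, {λ, μ, ξ}, {λ, ν, ξ}, {μ, ν, ξ}, {λ, μ, ν, ξ}}.
int(A) = ⋃ {U ∈ τ : U ⊆ A}. Opens contained in A: ∅, {λ}.
Taking the union of these: int(A) = {λ}.
cl(A) = ⋂ {C closed : A ⊆ C}. Closed sets containing A: {λ}, {λ, μ}, {λ, ν}, {λ, ξ}, {λ, μ, ν}, {λ, μ, ξ}, {λ, ν, ξ}, {λ, μ, ν, ξ}.
Intersecting these: cl(A) = {λ}.
∂A = cl(A) ∖ int(A) = {λ} ∖ {λ} = ∅.


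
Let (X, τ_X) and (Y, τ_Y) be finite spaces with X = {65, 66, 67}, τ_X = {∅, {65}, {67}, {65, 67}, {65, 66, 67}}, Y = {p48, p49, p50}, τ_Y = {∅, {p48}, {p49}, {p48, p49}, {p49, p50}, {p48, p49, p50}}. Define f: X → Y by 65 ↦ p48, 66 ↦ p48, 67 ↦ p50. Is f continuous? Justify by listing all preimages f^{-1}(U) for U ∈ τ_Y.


f is NOT continuous.

Compute f^{-1}(U) for each U ∈ τ_Y:
  U = ∅: f^{-1}(U) = ∅ ∈ τ_X ✓.
  U = {p48}: f^{-1}(U) = {65, 66} ∉ τ_X ✗.
  U = {p49}: f^{-1}(U) = ∅ ∈ τ_X ✓.
  U = {p48, p49}: f^{-1}(U) = {65, 66} ∉ τ_X ✗.
  U = {p49, p50}: f^{-1}(U) = {67} ∈ τ_X ✓.
  U = {p48, p49, p50}: f^{-1}(U) = {65, 66, 67} ∈ τ_X ✓.
Found U = {p48} with f^{-1}(U) = {65, 66} not in τ_X. Therefore f is NOT continuous.


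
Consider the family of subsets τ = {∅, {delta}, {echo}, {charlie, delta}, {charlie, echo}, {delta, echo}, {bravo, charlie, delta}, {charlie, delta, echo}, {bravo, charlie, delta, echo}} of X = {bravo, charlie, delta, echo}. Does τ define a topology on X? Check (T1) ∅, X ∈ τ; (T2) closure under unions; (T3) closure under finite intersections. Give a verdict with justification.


τ is NOT a topology on X.

Axiom (T1): ∅ ∈ τ? Yes; X ∈ τ? Yes.
Axiom (T2/T3): check pairwise unions and intersections of members of τ.
Counterexample for (T3): {charlie, delta} ∩ {charlie, echo} = {charlie} ∉ τ. Therefore τ is NOT a topology.


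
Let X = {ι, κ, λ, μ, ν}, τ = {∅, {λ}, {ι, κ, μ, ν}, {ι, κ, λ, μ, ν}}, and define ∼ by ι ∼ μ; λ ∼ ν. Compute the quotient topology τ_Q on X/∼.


X/∼ = {[ι=μ], [κ], [λ=ν]}; |τ_Q| = 2.

Equivalence classes: [ι=μ], [κ], [λ=ν].
Quotient map π: X → X/∼ sends ι ↦ [ι=μ], κ ↦ [κ], λ ↦ [λ=ν], μ ↦ [ι=μ], ν ↦ [λ=ν].
For each subset V ⊆ X/∼, compute π^{-1}(V) ⊆ X and check whether π^{-1}(V) ∈ τ. V is open in τ_Q iff π^{-1}(V) ∈ τ.
  V = {}: π^{-1}(V) = ∅ ∈ τ ✓.
  V = {[ι=μ]}: π^{-1}(V) = {ι, μ} ∉ τ ✗.
  V = {[κ]}: π^{-1}(V) = {κ} ∉ τ ✗.
  V = {[ι=μ], [κ]}: π^{-1}(V) = {ι, κ, μ} ∉ τ ✗.
  V = {[λ=ν]}: π^{-1}(V) = {λ, ν} ∉ τ ✗.
  V = {[ι=μ], [λ=ν]}: π^{-1}(V) = {ι, λ, μ, ν} ∉ τ ✗.
  V = {[κ], [λ=ν]}: π^{-1}(V) = {κ, λ, ν} ∉ τ ✗.
  V = {[ι=μ], [κ], [λ=ν]}: π^{-1}(V) = {ι, κ, λ, μ, ν} ∈ τ ✓.
Open sets in the quotient: τ_Q = {{}, {[ι=μ], [κ], [λ=ν]}} (2 elements).


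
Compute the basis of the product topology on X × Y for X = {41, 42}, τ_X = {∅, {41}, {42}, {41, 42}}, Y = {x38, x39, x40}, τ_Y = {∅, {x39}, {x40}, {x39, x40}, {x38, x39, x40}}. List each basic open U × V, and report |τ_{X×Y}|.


Basis B = {∅ × ∅, {41} × {x39}, {41} × {x40}, {42} × {x39}, {42} × {x40}, {41} × {x39, x40}, {41, 42} × {x39}, {41, 42} × {x40}, {42} × {x39, x40}, {41} × {x38, x39, x40}, {42} × {x38, x39, x40}, {41, 42} × {x39, x40}, {41, 42} × {x38, x39, x40}}; |τ_{X×Y}| = 25.

Enumerate products U × V with U ∈ τ_X, V ∈ τ_Y (deduplicated):
  ∅ × ∅ = {} (∅)
  {41} × {x39} = {(41,x39)}
  {41} × {x40} = {(41,x40)}
  {42} × {x39} = {(42,x39)}
  {42} × {x40} = {(42,x40)}
  {41} × {x39, x40} = {(41,x39), (41,x40)}
  {41, 42} × {x39} = {(41,x39), (42,x39)}
  {41, 42} × {x40} = {(41,x40), (42,x40)}
  {42} × {x39, x40} = {(42,x39), (42,x40)}
  {41} × {x38, x39, x40} = {(41,x38), (41,x39), (41,x40)}
  {42} × {x38, x39, x40} = {(42,x38), (42,x39), (42,x40)}
  {41, 42} × {x39, x40} = {(41,x39), (41,x40), (42,x39), (42,x40)}
  {41, 42} × {x38, x39, x40} = {(41,x38), (41,x39), (41,x40), (42,x38), (42,x39), (42,x40)}
These 13 distinct sets form the basis B.
Close under arbitrary unions to get τ_{X×Y}; counting gives |τ_{X×Y}| = 25.


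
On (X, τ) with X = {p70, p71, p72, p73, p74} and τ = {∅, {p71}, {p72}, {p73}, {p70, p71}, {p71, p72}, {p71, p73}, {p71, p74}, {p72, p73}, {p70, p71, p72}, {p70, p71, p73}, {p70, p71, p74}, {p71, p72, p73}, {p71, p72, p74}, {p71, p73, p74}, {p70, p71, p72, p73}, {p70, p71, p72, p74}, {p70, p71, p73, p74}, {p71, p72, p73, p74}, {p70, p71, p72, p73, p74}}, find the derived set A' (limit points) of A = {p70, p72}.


A' = ∅

For each x ∈ X, list the open sets U ∈ τ with x ∈ U, then check whether U ∩ (A ∖ {x}) ≠ ∅ for every such U.
  x = p70: open {p70, p71} ∋ x has {p70, p71} ∩ (A ∖ {p70}) = ∅, so x is NOT a limit point.
  x = p71: open {p71} ∋ x has {p71} ∩ (A ∖ {p71}) = ∅, so x is NOT a limit point.
  x = p72: open {p72} ∋ x has {p72} ∩ (A ∖ {p72}) = ∅, so x is NOT a limit point.
  x = p73: open {p73} ∋ x has {p73} ∩ (A ∖ {p73}) = ∅, so x is NOT a limit point.
  x = p74: open {p71, p74} ∋ x has {p71, p74} ∩ (A ∖ {p74}) = ∅, so x is NOT a limit point.
Collecting: A' = ∅.


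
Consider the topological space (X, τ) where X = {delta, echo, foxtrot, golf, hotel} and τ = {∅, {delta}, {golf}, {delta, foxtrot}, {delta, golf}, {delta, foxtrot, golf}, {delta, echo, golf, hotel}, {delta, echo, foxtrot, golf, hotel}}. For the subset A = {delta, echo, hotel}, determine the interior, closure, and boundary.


int(A) = {delta}, cl(A) = {delta, echo, foxtrot, hotel}, ∂A = {echo, foxtrot, hotel}.

Closed sets in (X, τ) are complements of opens:
  closed(X, τ) = {∅, {foxtrot}, {echo, hotel}, {echo, foxtrot, hotel}, {echo, golf, hotel}, {delta, echo, foxtrot, hotel}, {echo, foxtrot, golf, hotel}, {delta, echo, foxtrot, golf, hotel}}.
int(A) = ⋃ {U ∈ τ : U ⊆ A}. Opens contained in A: ∅, {delta}.
Taking the union of these: int(A) = {delta}.
cl(A) = ⋂ {C closed : A ⊆ C}. Closed sets containing A: {delta, echo, foxtrot, hotel}, {delta, echo, foxtrot, golf, hotel}.
Intersecting these: cl(A) = {delta, echo, foxtrot, hotel}.
∂A = cl(A) ∖ int(A) = {delta, echo, foxtrot, hotel} ∖ {delta} = {echo, foxtrot, hotel}.


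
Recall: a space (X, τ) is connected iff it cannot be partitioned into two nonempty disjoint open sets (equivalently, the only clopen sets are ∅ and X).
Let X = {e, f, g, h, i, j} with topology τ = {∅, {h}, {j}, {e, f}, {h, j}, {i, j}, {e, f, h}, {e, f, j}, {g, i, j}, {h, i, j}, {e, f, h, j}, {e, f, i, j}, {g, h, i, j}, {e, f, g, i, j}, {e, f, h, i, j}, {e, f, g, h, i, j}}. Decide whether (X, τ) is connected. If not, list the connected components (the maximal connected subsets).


(X, τ) is disconnected; components = [{h}, {e, f}, {g, i, j}].

Find clopen sets (U ∈ τ with X ∖ U ∈ τ):
  U = ∅, X ∖ U = {e, f, g, h, i, j} — both open, so U is clopen.
  U = {h}, X ∖ U = {e, f, g, i, j} — both open, so U is clopen.
  U = {e, f}, X ∖ U = {g, h, i, j} — both open, so U is clopen.
  U = {e, f, h}, X ∖ U = {g, i, j} — both open, so U is clopen.
  U = {g, i, j}, X ∖ U = {e, f, h} — both open, so U is clopen.
  U = {g, h, i, j}, X ∖ U = {e, f} — both open, so U is clopen.
  U = {e, f, g, i, j}, X ∖ U = {h} — both open, so U is clopen.
  U = {e, f, g, h, i, j}, X ∖ U = ∅ — both open, so U is clopen.
Nontrivial clopen(s) exist: e.g. {e, f, g, i, j}. So (X, τ) is disconnected.
Compute connected components by grouping points that agree on all clopens:
  component: {h}
  component: {e, f}
  component: {g, i, j}


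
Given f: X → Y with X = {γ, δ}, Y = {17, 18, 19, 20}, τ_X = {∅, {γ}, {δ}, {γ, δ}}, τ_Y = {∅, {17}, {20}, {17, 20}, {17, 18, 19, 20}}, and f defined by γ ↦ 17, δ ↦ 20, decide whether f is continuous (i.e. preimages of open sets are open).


f IS continuous.

Compute f^{-1}(U) for each U ∈ τ_Y:
  U = ∅: f^{-1}(U) = ∅ ∈ τ_X ✓.
  U = {17}: f^{-1}(U) = {γ} ∈ τ_X ✓.
  U = {20}: f^{-1}(U) = {δ} ∈ τ_X ✓.
  U = {17, 20}: f^{-1}(U) = {γ, δ} ∈ τ_X ✓.
  U = {17, 18, 19, 20}: f^{-1}(U) = {γ, δ} ∈ τ_X ✓.
Every preimage lies in τ_X, so f IS continuous.


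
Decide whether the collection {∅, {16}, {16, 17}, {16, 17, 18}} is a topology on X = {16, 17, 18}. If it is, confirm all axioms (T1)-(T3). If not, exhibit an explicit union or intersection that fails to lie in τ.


τ IS a topology on X.

Axiom (T1): ∅ ∈ τ? Yes; X ∈ τ? Yes.
Axiom (T2/T3): check pairwise unions and intersections of members of τ.
All pairwise intersections and unions checked — each lies in τ. Therefore τ satisfies (T1), (T2), (T3): it IS a topology on X.


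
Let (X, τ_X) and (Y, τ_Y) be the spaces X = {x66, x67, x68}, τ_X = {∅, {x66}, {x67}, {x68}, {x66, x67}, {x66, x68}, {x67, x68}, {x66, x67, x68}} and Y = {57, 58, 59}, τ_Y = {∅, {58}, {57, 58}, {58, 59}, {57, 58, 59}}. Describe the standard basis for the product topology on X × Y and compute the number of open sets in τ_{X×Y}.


Basis B = {∅ × ∅, {x66} × {58}, {x67} × {58}, {x68} × {58}, {x66} × {57, 58}, {x66} × {58, 59}, {x66, x67} × {58}, {x66, x68} × {58}, {x67} × {57, 58}, {x67} × {58, 59}, {x67, x68} × {58}, {x68} × {57, 58}, {x68} × {58, 59}, {x66} × {57, 58, 59}, {x66, x67, x68} × {58}, {x67} × {57, 58, 59}, {x68} × {57, 58, 59}, {x66, x67} × {57, 58}, {x66, x68} × {57, 58}, {x66, x67} × {58, 59}, {x66, x68} × {58, 59}, {x67, x68} × {57, 58}, {x67, x68} × {58, 59}, {x66, x67} × {57, 58, 59}, {x66, x68} × {57, 58, 59}, {x66, x67, x68} × {57, 58}, {x66, x67, x68} × {58, 59}, {x67, x68} × {57, 58, 59}, {x66, x67, x68} × {57, 58, 59}}; |τ_{X×Y}| = 125.

Enumerate products U × V with U ∈ τ_X, V ∈ τ_Y (deduplicated):
  ∅ × ∅ = {} (∅)
  {x66} × {58} = {(x66,58)}
  {x67} × {58} = {(x67,58)}
  {x68} × {58} = {(x68,58)}
  {x66} × {57, 58} = {(x66,57), (x66,58)}
  {x66} × {58, 59} = {(x66,58), (x66,59)}
  {x66, x67} × {58} = {(x66,58), (x67,58)}
  {x66, x68} × {58} = {(x66,58), (x68,58)}
  {x67} × {57, 58} = {(x67,57), (x67,58)}
  {x67} × {58, 59} = {(x67,58), (x67,59)}
  {x67, x68} × {58} = {(x67,58), (x68,58)}
  {x68} × {57, 58} = {(x68,57), (x68,58)}
  {x68} × {58, 59} = {(x68,58), (x68,59)}
  {x66} × {57, 58, 59} = {(x66,57), (x66,58), (x66,59)}
  {x66, x67, x68} × {58} = {(x66,58), (x67,58), (x68,58)}
  {x67} × {57, 58, 59} = {(x67,57), (x67,58), (x67,59)}
  {x68} × {57, 58, 59} = {(x68,57), (x68,58), (x68,59)}
  {x66, x67} × {57, 58} = {(x66,57), (x66,58), (x67,57), (x67,58)}
  {x66, x68} × {57, 58} = {(x66,57), (x66,58), (x68,57), (x68,58)}
  {x66, x67} × {58, 59} = {(x66,58), (x66,59), (x67,58), (x67,59)}
  {x66, x68} × {58, 59} = {(x66,58), (x66,59), (x68,58), (x68,59)}
  {x67, x68} × {57, 58} = {(x67,57), (x67,58), (x68,57), (x68,58)}
  {x67, x68} × {58, 59} = {(x67,58), (x67,59), (x68,58), (x68,59)}
  {x66, x67} × {57, 58, 59} = {(x66,57), (x66,58), (x66,59), (x67,57), (x67,58), (x67,59)}
  {x66, x68} × {57, 58, 59} = {(x66,57), (x66,58), (x66,59), (x68,57), (x68,58), (x68,59)}
  {x66, x67, x68} × {57, 58} = {(x66,57), (x66,58), (x67,57), (x67,58), (x68,57), (x68,58)}
  {x66, x67, x68} × {58, 59} = {(x66,58), (x66,59), (x67,58), (x67,59), (x68,58), (x68,59)}
  {x67, x68} × {57, 58, 59} = {(x67,57), (x67,58), (x67,59), (x68,57), (x68,58), (x68,59)}
  {x66, x67, x68} × {57, 58, 59} = {(x66,57), (x66,58), (x66,59), (x67,57), (x67,58), (x67,59), (x68,57), (x68,58), (x68,59)}
These 29 distinct sets form the basis B.
Close under arbitrary unions to get τ_{X×Y}; counting gives |τ_{X×Y}| = 125.


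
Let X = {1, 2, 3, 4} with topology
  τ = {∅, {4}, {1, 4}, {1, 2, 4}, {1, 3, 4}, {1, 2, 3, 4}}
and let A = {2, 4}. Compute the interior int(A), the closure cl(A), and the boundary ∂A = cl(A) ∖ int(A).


int(A) = {4}, cl(A) = {1, 2, 3, 4}, ∂A = {1, 2, 3}.

Closed sets in (X, τ) are complements of opens:
  closed(X, τ) = {∅, {2}, {3}, {2, 3}, {1, 2, 3}, {1, 2, 3, 4}}.
int(A) = ⋃ {U ∈ τ : U ⊆ A}. Opens contained in A: ∅, {4}.
Taking the union of these: int(A) = {4}.
cl(A) = ⋂ {C closed : A ⊆ C}. Closed sets containing A: {1, 2, 3, 4}.
Intersecting these: cl(A) = {1, 2, 3, 4}.
∂A = cl(A) ∖ int(A) = {1, 2, 3, 4} ∖ {4} = {1, 2, 3}.


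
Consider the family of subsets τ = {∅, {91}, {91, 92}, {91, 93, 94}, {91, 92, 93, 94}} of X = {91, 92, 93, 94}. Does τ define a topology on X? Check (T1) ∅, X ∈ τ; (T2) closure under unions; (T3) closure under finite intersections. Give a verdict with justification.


τ IS a topology on X.

Axiom (T1): ∅ ∈ τ? Yes; X ∈ τ? Yes.
Axiom (T2/T3): check pairwise unions and intersections of members of τ.
All pairwise intersections and unions checked — each lies in τ. Therefore τ satisfies (T1), (T2), (T3): it IS a topology on X.


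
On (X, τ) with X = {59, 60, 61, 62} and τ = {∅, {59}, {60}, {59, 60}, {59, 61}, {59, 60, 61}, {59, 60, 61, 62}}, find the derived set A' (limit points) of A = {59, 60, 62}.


A' = {61, 62}

For each x ∈ X, list the open sets U ∈ τ with x ∈ U, then check whether U ∩ (A ∖ {x}) ≠ ∅ for every such U.
  x = 59: open {59} ∋ x has {59} ∩ (A ∖ {59}) = ∅, so x is NOT a limit point.
  x = 60: open {60} ∋ x has {60} ∩ (A ∖ {60}) = ∅, so x is NOT a limit point.
  x = 61: opens ∋ x are {59, 61}, {59, 60, 61}, {59, 60, 61, 62}; each meets A ∖ {61}, so x IS a limit point.
  x = 62: opens ∋ x are {59, 60, 61, 62}; each meets A ∖ {62}, so x IS a limit point.
Collecting: A' = {61, 62}.


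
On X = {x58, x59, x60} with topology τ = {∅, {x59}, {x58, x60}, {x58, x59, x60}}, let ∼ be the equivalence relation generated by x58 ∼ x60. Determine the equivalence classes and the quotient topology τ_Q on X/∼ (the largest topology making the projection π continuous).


X/∼ = {[x58=x60], [x59]}; |τ_Q| = 4.

Equivalence classes: [x58=x60], [x59].
Quotient map π: X → X/∼ sends x58 ↦ [x58=x60], x59 ↦ [x59], x60 ↦ [x58=x60].
For each subset V ⊆ X/∼, compute π^{-1}(V) ⊆ X and check whether π^{-1}(V) ∈ τ. V is open in τ_Q iff π^{-1}(V) ∈ τ.
  V = {}: π^{-1}(V) = ∅ ∈ τ ✓.
  V = {[x58=x60]}: π^{-1}(V) = {x58, x60} ∈ τ ✓.
  V = {[x59]}: π^{-1}(V) = {x59} ∈ τ ✓.
  V = {[x58=x60], [x59]}: π^{-1}(V) = {x58, x59, x60} ∈ τ ✓.
Open sets in the quotient: τ_Q = {{}, {[x58=x60]}, {[x59]}, {[x58=x60], [x59]}} (4 elements).


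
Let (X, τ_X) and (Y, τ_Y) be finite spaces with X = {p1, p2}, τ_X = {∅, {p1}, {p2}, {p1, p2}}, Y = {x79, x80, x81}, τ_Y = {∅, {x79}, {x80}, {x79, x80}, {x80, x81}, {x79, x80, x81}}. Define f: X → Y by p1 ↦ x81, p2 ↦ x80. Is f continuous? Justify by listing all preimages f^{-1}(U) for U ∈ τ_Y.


f IS continuous.

Compute f^{-1}(U) for each U ∈ τ_Y:
  U = ∅: f^{-1}(U) = ∅ ∈ τ_X ✓.
  U = {x79}: f^{-1}(U) = ∅ ∈ τ_X ✓.
  U = {x80}: f^{-1}(U) = {p2} ∈ τ_X ✓.
  U = {x79, x80}: f^{-1}(U) = {p2} ∈ τ_X ✓.
  U = {x80, x81}: f^{-1}(U) = {p1, p2} ∈ τ_X ✓.
  U = {x79, x80, x81}: f^{-1}(U) = {p1, p2} ∈ τ_X ✓.
Every preimage lies in τ_X, so f IS continuous.


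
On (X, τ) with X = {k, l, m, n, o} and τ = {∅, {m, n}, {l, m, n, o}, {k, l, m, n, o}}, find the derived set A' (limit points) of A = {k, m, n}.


A' = {k, l, m, n, o}

For each x ∈ X, list the open sets U ∈ τ with x ∈ U, then check whether U ∩ (A ∖ {x}) ≠ ∅ for every such U.
  x = k: opens ∋ x are {k, l, m, n, o}; each meets A ∖ {k}, so x IS a limit point.
  x = l: opens ∋ x are {l, m, n, o}, {k, l, m, n, o}; each meets A ∖ {l}, so x IS a limit point.
  x = m: opens ∋ x are {m, n}, {l, m, n, o}, {k, l, m, n, o}; each meets A ∖ {m}, so x IS a limit point.
  x = n: opens ∋ x are {m, n}, {l, m, n, o}, {k, l, m, n, o}; each meets A ∖ {n}, so x IS a limit point.
  x = o: opens ∋ x are {l, m, n, o}, {k, l, m, n, o}; each meets A ∖ {o}, so x IS a limit point.
Collecting: A' = {k, l, m, n, o}.


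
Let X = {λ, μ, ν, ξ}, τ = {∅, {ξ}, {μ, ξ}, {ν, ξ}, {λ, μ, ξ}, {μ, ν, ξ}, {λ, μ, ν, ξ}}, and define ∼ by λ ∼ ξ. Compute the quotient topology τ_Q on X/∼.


X/∼ = {[λ=ξ], [μ], [ν]}; |τ_Q| = 3.

Equivalence classes: [λ=ξ], [μ], [ν].
Quotient map π: X → X/∼ sends λ ↦ [λ=ξ], μ ↦ [μ], ν ↦ [ν], ξ ↦ [λ=ξ].
For each subset V ⊆ X/∼, compute π^{-1}(V) ⊆ X and check whether π^{-1}(V) ∈ τ. V is open in τ_Q iff π^{-1}(V) ∈ τ.
  V = {}: π^{-1}(V) = ∅ ∈ τ ✓.
  V = {[λ=ξ]}: π^{-1}(V) = {λ, ξ} ∉ τ ✗.
  V = {[μ]}: π^{-1}(V) = {μ} ∉ τ ✗.
  V = {[λ=ξ], [μ]}: π^{-1}(V) = {λ, μ, ξ} ∈ τ ✓.
  V = {[ν]}: π^{-1}(V) = {ν} ∉ τ ✗.
  V = {[λ=ξ], [ν]}: π^{-1}(V) = {λ, ν, ξ} ∉ τ ✗.
  V = {[μ], [ν]}: π^{-1}(V) = {μ, ν} ∉ τ ✗.
  V = {[λ=ξ], [μ], [ν]}: π^{-1}(V) = {λ, μ, ν, ξ} ∈ τ ✓.
Open sets in the quotient: τ_Q = {{}, {[λ=ξ], [μ]}, {[λ=ξ], [μ], [ν]}} (3 elements).


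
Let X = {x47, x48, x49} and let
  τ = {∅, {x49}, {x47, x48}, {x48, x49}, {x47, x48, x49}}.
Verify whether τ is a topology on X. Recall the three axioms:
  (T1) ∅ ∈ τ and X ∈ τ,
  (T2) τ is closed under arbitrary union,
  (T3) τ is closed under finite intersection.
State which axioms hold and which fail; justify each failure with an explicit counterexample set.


τ is NOT a topology on X.

Axiom (T1): ∅ ∈ τ? Yes; X ∈ τ? Yes.
Axiom (T2/T3): check pairwise unions and intersections of members of τ.
Counterexample for (T3): {x47, x48} ∩ {x48, x49} = {x48} ∉ τ. Therefore τ is NOT a topology.


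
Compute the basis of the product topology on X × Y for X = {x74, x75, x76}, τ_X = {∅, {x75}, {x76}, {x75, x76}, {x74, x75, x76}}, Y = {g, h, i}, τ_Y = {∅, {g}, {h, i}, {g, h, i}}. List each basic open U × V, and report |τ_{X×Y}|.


Basis B = {∅ × ∅, {x75} × {g}, {x76} × {g}, {x75, x76} × {g}, {x75} × {h, i}, {x76} × {h, i}, {x74, x75, x76} × {g}, {x75} × {g, h, i}, {x76} × {g, h, i}, {x75, x76} × {h, i}, {x74, x75, x76} × {h, i}, {x75, x76} × {g, h, i}, {x74, x75, x76} × {g, h, i}}; |τ_{X×Y}| = 25.

Enumerate products U × V with U ∈ τ_X, V ∈ τ_Y (deduplicated):
  ∅ × ∅ = {} (∅)
  {x75} × {g} = {(x75,g)}
  {x76} × {g} = {(x76,g)}
  {x75, x76} × {g} = {(x75,g), (x76,g)}
  {x75} × {h, i} = {(x75,h), (x75,i)}
  {x76} × {h, i} = {(x76,h), (x76,i)}
  {x74, x75, x76} × {g} = {(x74,g), (x75,g), (x76,g)}
  {x75} × {g, h, i} = {(x75,g), (x75,h), (x75,i)}
  {x76} × {g, h, i} = {(x76,g), (x76,h), (x76,i)}
  {x75, x76} × {h, i} = {(x75,h), (x75,i), (x76,h), (x76,i)}
  {x74, x75, x76} × {h, i} = {(x74,h), (x74,i), (x75,h), (x75,i), (x76,h), (x76,i)}
  {x75, x76} × {g, h, i} = {(x75,g), (x75,h), (x75,i), (x76,g), (x76,h), (x76,i)}
  {x74, x75, x76} × {g, h, i} = {(x74,g), (x74,h), (x74,i), (x75,g), (x75,h), (x75,i), (x76,g), (x76,h), (x76,i)}
These 13 distinct sets form the basis B.
Close under arbitrary unions to get τ_{X×Y}; counting gives |τ_{X×Y}| = 25.
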